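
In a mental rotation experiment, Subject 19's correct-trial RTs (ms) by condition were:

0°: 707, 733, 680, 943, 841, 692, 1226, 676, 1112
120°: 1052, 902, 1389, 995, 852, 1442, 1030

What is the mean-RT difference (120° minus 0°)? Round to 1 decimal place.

249.0 ms

M(0°) = 7610/9 = 845.556
M(120°) = 7662/7 = 1094.571
Difference = 1094.571 − 845.556 = 249.016 ms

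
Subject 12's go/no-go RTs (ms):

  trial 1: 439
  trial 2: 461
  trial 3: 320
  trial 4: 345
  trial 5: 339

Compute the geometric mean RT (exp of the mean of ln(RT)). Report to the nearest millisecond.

ln(RT): 6.0845, 6.1334, 5.7683, 5.8435, 5.8260
Mean ln(RT) = 29.6558/5 = 5.93115
Geometric mean = exp(5.93115) = 376.59 ms

377 ms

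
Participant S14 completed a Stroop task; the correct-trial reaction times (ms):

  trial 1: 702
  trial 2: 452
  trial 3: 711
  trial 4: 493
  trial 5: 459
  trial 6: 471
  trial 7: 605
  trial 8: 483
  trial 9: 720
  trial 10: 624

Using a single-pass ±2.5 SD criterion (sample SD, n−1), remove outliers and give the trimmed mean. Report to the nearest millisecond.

572 ms

n = 10, ΣRT = 5720, M = 572.000
Σ(x−M)² = 113450.00; s = √(113450.00/9) = 112.274
Cutoffs: 572.000 ± 2.5·112.274 → [291.3, 852.7]
No RTs fall outside the cutoffs; all 10 retained. Mean = 5720/10 = 572.000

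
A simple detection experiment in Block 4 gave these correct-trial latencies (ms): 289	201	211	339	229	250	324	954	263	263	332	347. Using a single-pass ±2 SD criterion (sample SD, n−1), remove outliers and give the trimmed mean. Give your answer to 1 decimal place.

n = 12, ΣRT = 4002, M = 333.500
Σ(x−M)² = 447701.00; s = √(447701.00/11) = 201.743
Cutoffs: 333.500 ± 2·201.743 → [-70.0, 737.0]
Outside: 954 → excluded.
Retained (n=11): Σ = 3048, mean = 3048/11 = 277.091

277.1 ms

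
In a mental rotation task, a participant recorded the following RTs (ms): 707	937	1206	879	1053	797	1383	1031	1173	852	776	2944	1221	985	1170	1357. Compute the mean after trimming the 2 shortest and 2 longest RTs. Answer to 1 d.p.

1055.1 ms

Sorted: 707, 776, 797, 852, 879, 937, 985, 1031, 1053, 1170, 1173, 1206, 1221, 1357, 1383, 2944
Drop lowest 2 (707, 776) and highest 2 (1383, 2944)
Remaining (n=12): Σ = 12661, mean = 12661/12 = 1055.083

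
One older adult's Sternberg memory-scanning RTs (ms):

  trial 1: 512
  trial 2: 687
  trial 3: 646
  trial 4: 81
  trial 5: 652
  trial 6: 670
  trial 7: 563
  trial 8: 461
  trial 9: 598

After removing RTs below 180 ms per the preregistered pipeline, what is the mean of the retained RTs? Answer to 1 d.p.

Excluded: 81
Retained (n=8): Σ = 4789
Mean = 4789/8 = 598.6250

598.6 ms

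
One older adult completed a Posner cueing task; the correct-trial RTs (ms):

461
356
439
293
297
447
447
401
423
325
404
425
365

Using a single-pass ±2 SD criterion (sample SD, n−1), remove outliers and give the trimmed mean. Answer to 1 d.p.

391.0 ms

n = 13, ΣRT = 5083, M = 391.000
Σ(x−M)² = 40622.00; s = √(40622.00/12) = 58.182
Cutoffs: 391.000 ± 2·58.182 → [274.6, 507.4]
No RTs fall outside the cutoffs; all 13 retained. Mean = 5083/13 = 391.000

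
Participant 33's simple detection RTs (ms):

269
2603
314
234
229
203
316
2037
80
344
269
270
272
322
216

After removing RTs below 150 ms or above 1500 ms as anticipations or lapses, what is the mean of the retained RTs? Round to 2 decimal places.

Excluded: 80, 2037, 2603
Retained (n=12): Σ = 3258
Mean = 3258/12 = 271.5000

271.50 ms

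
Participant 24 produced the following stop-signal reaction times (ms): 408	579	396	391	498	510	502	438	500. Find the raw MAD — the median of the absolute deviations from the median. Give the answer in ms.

Sorted: 391, 396, 408, 438, 498, 500, 502, 510, 579 → median = 498
|x − 498|: 90, 81, 102, 107, 0, 12, 4, 60, 2
Sorted deviations: 0, 2, 4, 12, 60, 81, 90, 102, 107 → MAD = 60

60 ms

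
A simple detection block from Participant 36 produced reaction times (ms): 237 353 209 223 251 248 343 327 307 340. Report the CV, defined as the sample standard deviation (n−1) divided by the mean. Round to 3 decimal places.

0.195

n = 10, Σ = 2838, M = 283.8000
Σ(x−M)² = 27695.600; s = √(27695.600/9) = 55.4733
CV = 55.4733 / 283.8000 = 0.19547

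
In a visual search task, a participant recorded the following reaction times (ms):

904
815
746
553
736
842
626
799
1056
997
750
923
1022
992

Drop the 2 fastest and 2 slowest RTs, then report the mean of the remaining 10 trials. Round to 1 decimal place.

Sorted: 553, 626, 736, 746, 750, 799, 815, 842, 904, 923, 992, 997, 1022, 1056
Drop lowest 2 (553, 626) and highest 2 (1022, 1056)
Remaining (n=10): Σ = 8504, mean = 8504/10 = 850.400

850.4 ms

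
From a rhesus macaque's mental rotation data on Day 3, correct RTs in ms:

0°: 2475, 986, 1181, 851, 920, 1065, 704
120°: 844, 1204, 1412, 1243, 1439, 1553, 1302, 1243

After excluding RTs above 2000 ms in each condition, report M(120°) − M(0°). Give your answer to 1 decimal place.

328.8 ms

0°: exclude 2475
M(0°) = 5707/6 = 951.167
M(120°) = 10240/8 = 1280.000
Difference = 1280.000 − 951.167 = 328.833 ms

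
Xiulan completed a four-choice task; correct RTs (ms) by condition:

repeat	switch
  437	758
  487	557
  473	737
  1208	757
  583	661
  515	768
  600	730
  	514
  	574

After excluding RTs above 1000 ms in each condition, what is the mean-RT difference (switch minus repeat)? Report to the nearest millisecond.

157 ms

repeat: exclude 1208
M(repeat) = 3095/6 = 515.833
M(switch) = 6056/9 = 672.889
Difference = 672.889 − 515.833 = 157.056 ms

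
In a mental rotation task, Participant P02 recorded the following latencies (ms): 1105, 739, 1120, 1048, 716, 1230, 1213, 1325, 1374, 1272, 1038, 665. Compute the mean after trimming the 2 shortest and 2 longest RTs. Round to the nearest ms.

Sorted: 665, 716, 739, 1038, 1048, 1105, 1120, 1213, 1230, 1272, 1325, 1374
Drop lowest 2 (665, 716) and highest 2 (1325, 1374)
Remaining (n=8): Σ = 8765, mean = 8765/8 = 1095.625

1096 ms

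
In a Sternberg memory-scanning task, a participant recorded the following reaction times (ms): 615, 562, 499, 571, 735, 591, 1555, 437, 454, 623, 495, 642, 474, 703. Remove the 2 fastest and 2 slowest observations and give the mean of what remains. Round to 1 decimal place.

577.5 ms

Sorted: 437, 454, 474, 495, 499, 562, 571, 591, 615, 623, 642, 703, 735, 1555
Drop lowest 2 (437, 454) and highest 2 (735, 1555)
Remaining (n=10): Σ = 5775, mean = 5775/10 = 577.500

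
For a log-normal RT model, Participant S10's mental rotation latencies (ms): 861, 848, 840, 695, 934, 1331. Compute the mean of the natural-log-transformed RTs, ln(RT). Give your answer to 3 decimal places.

ln(RT): 6.7581, 6.7429, 6.7334, 6.5439, 6.8395, 7.1937
Σ ln(RT) = 40.8115
Mean = 40.8115/6 = 6.80191

6.802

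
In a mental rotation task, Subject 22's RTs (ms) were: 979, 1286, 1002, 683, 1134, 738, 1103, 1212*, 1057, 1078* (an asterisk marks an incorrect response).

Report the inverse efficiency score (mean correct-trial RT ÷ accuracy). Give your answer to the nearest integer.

1247 ms

Correct trials (n=8): 979, 1286, 1002, 683, 1134, 738, 1103, 1057
Mean correct RT = 7982/8 = 997.7500 ms
Proportion correct = 8/10
IES = 997.7500 / (8/10) = 1247.188 ms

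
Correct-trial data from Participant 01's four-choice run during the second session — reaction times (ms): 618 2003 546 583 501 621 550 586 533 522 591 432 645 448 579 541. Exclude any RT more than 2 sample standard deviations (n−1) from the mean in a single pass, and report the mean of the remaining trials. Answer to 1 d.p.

n = 16, ΣRT = 10299, M = 643.688
Σ(x−M)² = 2022267.44; s = √(2022267.44/15) = 367.175
Cutoffs: 643.688 ± 2·367.175 → [-90.7, 1378.0]
Outside: 2003 → excluded.
Retained (n=15): Σ = 8296, mean = 8296/15 = 553.067

553.1 ms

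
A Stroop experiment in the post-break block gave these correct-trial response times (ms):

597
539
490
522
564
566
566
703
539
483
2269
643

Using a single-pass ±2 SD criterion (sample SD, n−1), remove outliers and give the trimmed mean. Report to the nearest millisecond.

n = 12, ΣRT = 8481, M = 706.750
Σ(x−M)² = 2704204.25; s = √(2704204.25/11) = 495.819
Cutoffs: 706.750 ± 2·495.819 → [-284.9, 1698.4]
Outside: 2269 → excluded.
Retained (n=11): Σ = 6212, mean = 6212/11 = 564.727

565 ms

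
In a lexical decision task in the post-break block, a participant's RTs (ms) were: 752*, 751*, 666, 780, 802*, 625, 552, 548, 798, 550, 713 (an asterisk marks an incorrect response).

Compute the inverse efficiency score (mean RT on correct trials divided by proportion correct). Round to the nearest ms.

899 ms

Correct trials (n=8): 666, 780, 625, 552, 548, 798, 550, 713
Mean correct RT = 5232/8 = 654.0000 ms
Proportion correct = 8/11
IES = 654.0000 / (8/11) = 899.250 ms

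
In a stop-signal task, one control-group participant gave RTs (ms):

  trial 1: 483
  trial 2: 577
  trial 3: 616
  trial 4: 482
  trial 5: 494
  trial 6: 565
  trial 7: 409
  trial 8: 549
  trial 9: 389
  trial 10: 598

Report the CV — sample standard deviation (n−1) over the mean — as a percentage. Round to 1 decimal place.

15.0%

n = 10, Σ = 5162, M = 516.2000
Σ(x−M)² = 54241.600; s = √(54241.600/9) = 77.6328
CV = 77.6328 / 516.2000 = 0.15039 = 15.039%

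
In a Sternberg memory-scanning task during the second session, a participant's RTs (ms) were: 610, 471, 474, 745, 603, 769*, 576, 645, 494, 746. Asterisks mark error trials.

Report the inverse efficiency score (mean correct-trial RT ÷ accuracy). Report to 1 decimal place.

Correct trials (n=9): 610, 471, 474, 745, 603, 576, 645, 494, 746
Mean correct RT = 5364/9 = 596.0000 ms
Proportion correct = 9/10
IES = 596.0000 / (9/10) = 662.222 ms

662.2 ms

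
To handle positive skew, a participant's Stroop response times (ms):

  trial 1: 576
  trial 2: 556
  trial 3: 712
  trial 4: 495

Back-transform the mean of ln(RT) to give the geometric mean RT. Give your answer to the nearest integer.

ln(RT): 6.3561, 6.3208, 6.5681, 6.2046
Mean ln(RT) = 25.4495/4 = 6.36238
Geometric mean = exp(6.36238) = 579.62 ms

580 ms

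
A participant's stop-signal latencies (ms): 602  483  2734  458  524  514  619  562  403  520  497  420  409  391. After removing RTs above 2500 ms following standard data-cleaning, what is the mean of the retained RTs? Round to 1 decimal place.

492.5 ms

Excluded: 2734
Retained (n=13): Σ = 6402
Mean = 6402/13 = 492.4615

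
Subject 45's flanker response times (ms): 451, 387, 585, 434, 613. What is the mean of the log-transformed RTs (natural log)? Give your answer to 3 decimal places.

ln(RT): 6.1115, 5.9584, 6.3716, 6.0730, 6.4184
Σ ln(RT) = 30.9329
Mean = 30.9329/5 = 6.18658

6.187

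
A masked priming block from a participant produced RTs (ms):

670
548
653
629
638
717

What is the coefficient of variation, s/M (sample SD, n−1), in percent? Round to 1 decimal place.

8.7%

n = 6, Σ = 3855, M = 642.5000
Σ(x−M)² = 15549.500; s = √(15549.500/5) = 55.7665
CV = 55.7665 / 642.5000 = 0.08680 = 8.680%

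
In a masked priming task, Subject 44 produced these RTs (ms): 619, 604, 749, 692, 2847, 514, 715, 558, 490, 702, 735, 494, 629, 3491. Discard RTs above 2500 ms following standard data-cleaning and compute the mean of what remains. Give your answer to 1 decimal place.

Excluded: 2847, 3491
Retained (n=12): Σ = 7501
Mean = 7501/12 = 625.0833

625.1 ms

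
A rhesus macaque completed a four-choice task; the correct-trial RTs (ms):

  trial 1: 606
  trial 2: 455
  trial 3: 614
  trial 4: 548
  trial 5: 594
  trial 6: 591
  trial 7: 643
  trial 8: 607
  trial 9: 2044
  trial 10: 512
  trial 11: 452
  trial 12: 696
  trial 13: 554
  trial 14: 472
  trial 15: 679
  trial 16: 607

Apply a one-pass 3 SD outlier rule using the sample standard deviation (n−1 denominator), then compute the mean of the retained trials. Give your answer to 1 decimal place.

575.3 ms

n = 16, ΣRT = 10674, M = 667.125
Σ(x−M)² = 2102673.75; s = √(2102673.75/15) = 374.404
Cutoffs: 667.125 ± 3·374.404 → [-456.1, 1790.3]
Outside: 2044 → excluded.
Retained (n=15): Σ = 8630, mean = 8630/15 = 575.333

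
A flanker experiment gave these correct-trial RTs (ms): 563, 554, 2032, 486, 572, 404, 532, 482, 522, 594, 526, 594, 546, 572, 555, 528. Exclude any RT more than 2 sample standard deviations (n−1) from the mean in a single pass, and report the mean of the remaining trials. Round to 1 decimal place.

n = 16, ΣRT = 10062, M = 628.875
Σ(x−M)² = 2134053.75; s = √(2134053.75/15) = 377.187
Cutoffs: 628.875 ± 2·377.187 → [-125.5, 1383.2]
Outside: 2032 → excluded.
Retained (n=15): Σ = 8030, mean = 8030/15 = 535.333

535.3 ms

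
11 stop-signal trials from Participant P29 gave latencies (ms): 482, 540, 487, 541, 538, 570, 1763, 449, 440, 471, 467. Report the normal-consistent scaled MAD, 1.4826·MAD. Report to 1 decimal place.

Sorted: 440, 449, 467, 471, 482, 487, 538, 540, 541, 570, 1763 → median = 487
|x − 487| sorted: 0, 5, 16, 20, 38, 47, 51, 53, 54, 83, 1276 → MAD = 47
Robust SD ≈ 1.4826 × 47 = 69.682

69.7 ms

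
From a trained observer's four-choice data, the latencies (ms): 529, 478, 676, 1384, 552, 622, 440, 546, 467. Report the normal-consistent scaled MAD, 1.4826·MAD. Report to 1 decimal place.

112.7 ms

Sorted: 440, 467, 478, 529, 546, 552, 622, 676, 1384 → median = 546
|x − 546| sorted: 0, 6, 17, 68, 76, 79, 106, 130, 838 → MAD = 76
Robust SD ≈ 1.4826 × 76 = 112.678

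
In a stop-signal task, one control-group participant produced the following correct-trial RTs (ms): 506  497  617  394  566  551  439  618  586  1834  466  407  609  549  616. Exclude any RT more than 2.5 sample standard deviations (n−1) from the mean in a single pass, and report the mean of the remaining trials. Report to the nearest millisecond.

530 ms

n = 15, ΣRT = 9255, M = 617.000
Σ(x−M)² = 1668732.00; s = √(1668732.00/14) = 345.246
Cutoffs: 617.000 ± 2.5·345.246 → [-246.1, 1480.1]
Outside: 1834 → excluded.
Retained (n=14): Σ = 7421, mean = 7421/14 = 530.071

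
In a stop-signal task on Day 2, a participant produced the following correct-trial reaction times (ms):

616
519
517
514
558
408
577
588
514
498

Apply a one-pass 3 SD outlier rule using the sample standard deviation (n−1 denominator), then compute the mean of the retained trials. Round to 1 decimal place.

530.9 ms

n = 10, ΣRT = 5309, M = 530.900
Σ(x−M)² = 30454.90; s = √(30454.90/9) = 58.171
Cutoffs: 530.900 ± 3·58.171 → [356.4, 705.4]
No RTs fall outside the cutoffs; all 10 retained. Mean = 5309/10 = 530.900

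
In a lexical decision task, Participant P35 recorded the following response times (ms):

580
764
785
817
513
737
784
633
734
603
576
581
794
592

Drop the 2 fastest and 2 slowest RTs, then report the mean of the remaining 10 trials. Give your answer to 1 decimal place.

Sorted: 513, 576, 580, 581, 592, 603, 633, 734, 737, 764, 784, 785, 794, 817
Drop lowest 2 (513, 576) and highest 2 (794, 817)
Remaining (n=10): Σ = 6793, mean = 6793/10 = 679.300

679.3 ms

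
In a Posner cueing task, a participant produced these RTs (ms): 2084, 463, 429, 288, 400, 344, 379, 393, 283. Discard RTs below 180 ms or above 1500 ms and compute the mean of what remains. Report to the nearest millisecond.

372 ms

Excluded: 2084
Retained (n=8): Σ = 2979
Mean = 2979/8 = 372.3750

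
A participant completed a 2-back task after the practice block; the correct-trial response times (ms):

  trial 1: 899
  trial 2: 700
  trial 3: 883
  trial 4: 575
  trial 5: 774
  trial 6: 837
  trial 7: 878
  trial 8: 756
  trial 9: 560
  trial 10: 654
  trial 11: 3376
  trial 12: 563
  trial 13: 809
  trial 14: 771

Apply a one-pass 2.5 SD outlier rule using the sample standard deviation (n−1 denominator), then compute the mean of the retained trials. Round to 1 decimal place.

743.0 ms

n = 14, ΣRT = 13035, M = 931.071
Σ(x−M)² = 6618646.93; s = √(6618646.93/13) = 713.531
Cutoffs: 931.071 ± 2.5·713.531 → [-852.8, 2714.9]
Outside: 3376 → excluded.
Retained (n=13): Σ = 9659, mean = 9659/13 = 743.000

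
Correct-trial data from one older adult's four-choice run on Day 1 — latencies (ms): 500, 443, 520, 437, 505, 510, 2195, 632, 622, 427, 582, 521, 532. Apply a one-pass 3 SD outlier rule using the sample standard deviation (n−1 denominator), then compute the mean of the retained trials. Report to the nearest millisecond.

n = 13, ΣRT = 8426, M = 648.154
Σ(x−M)² = 2641249.69; s = √(2641249.69/12) = 469.153
Cutoffs: 648.154 ± 3·469.153 → [-759.3, 2055.6]
Outside: 2195 → excluded.
Retained (n=12): Σ = 6231, mean = 6231/12 = 519.250

519 ms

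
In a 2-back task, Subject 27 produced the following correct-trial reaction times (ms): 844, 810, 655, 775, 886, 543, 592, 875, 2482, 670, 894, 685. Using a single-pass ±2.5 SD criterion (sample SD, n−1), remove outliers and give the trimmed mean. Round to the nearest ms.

748 ms

n = 12, ΣRT = 10711, M = 892.583
Σ(x−M)² = 2911244.92; s = √(2911244.92/11) = 514.450
Cutoffs: 892.583 ± 2.5·514.450 → [-393.5, 2178.7]
Outside: 2482 → excluded.
Retained (n=11): Σ = 8229, mean = 8229/11 = 748.091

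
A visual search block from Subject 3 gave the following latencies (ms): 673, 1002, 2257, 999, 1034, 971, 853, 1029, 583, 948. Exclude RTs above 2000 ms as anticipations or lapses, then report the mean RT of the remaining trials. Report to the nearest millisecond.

Excluded: 2257
Retained (n=9): Σ = 8092
Mean = 8092/9 = 899.1111

899 ms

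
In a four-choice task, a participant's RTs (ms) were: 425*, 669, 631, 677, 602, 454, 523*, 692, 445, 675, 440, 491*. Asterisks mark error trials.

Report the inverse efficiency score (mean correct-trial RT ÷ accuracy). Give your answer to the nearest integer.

783 ms

Correct trials (n=9): 669, 631, 677, 602, 454, 692, 445, 675, 440
Mean correct RT = 5285/9 = 587.2222 ms
Proportion correct = 9/12
IES = 587.2222 / (9/12) = 782.963 ms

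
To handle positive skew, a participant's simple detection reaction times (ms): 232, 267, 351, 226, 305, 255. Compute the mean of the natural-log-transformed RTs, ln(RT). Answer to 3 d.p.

5.596

ln(RT): 5.4467, 5.5872, 5.8608, 5.4205, 5.7203, 5.5413
Σ ln(RT) = 33.5769
Mean = 33.5769/6 = 5.59615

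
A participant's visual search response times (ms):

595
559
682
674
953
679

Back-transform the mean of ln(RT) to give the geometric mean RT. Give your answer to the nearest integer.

ln(RT): 6.3886, 6.3261, 6.5250, 6.5132, 6.8596, 6.5206
Mean ln(RT) = 39.1332/6 = 6.52220
Geometric mean = exp(6.52220) = 680.07 ms

680 ms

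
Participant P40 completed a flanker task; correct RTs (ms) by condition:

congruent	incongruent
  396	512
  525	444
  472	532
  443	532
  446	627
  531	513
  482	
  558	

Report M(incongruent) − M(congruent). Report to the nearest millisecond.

45 ms

M(congruent) = 3853/8 = 481.625
M(incongruent) = 3160/6 = 526.667
Difference = 526.667 − 481.625 = 45.042 ms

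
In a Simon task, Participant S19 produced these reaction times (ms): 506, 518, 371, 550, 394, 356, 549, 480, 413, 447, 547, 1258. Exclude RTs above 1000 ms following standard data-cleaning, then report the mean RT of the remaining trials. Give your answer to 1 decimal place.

466.5 ms

Excluded: 1258
Retained (n=11): Σ = 5131
Mean = 5131/11 = 466.4545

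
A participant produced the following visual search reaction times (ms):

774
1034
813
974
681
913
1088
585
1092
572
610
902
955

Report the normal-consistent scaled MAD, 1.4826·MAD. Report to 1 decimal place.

195.7 ms

Sorted: 572, 585, 610, 681, 774, 813, 902, 913, 955, 974, 1034, 1088, 1092 → median = 902
|x − 902| sorted: 0, 11, 53, 72, 89, 128, 132, 186, 190, 221, 292, 317, 330 → MAD = 132
Robust SD ≈ 1.4826 × 132 = 195.703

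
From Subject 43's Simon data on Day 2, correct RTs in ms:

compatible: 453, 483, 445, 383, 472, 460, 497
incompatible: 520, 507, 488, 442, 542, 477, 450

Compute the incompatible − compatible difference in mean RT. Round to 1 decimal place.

33.3 ms

M(compatible) = 3193/7 = 456.143
M(incompatible) = 3426/7 = 489.429
Difference = 489.429 − 456.143 = 33.286 ms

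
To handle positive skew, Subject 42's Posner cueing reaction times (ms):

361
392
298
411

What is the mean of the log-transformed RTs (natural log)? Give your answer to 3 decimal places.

5.894

ln(RT): 5.8889, 5.9713, 5.6971, 6.0186
Σ ln(RT) = 23.5758
Mean = 23.5758/4 = 5.89396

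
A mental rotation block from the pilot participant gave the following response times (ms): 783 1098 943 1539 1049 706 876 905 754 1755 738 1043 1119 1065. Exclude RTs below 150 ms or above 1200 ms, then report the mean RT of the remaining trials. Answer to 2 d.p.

923.25 ms

Excluded: 1539, 1755
Retained (n=12): Σ = 11079
Mean = 11079/12 = 923.2500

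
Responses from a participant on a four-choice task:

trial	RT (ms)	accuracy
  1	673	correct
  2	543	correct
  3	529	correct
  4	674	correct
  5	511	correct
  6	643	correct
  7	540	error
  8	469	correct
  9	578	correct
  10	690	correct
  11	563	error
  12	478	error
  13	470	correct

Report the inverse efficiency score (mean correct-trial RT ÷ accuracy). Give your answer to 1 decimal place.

751.4 ms

Correct trials (n=10): 673, 543, 529, 674, 511, 643, 469, 578, 690, 470
Mean correct RT = 5780/10 = 578.0000 ms
Proportion correct = 10/13
IES = 578.0000 / (10/13) = 751.400 ms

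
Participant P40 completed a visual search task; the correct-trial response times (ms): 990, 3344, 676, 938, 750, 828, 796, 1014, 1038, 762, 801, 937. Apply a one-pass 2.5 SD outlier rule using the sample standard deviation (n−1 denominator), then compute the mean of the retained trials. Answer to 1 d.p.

866.4 ms

n = 12, ΣRT = 12874, M = 1072.833
Σ(x−M)² = 5775153.67; s = √(5775153.67/11) = 724.578
Cutoffs: 1072.833 ± 2.5·724.578 → [-738.6, 2884.3]
Outside: 3344 → excluded.
Retained (n=11): Σ = 9530, mean = 9530/11 = 866.364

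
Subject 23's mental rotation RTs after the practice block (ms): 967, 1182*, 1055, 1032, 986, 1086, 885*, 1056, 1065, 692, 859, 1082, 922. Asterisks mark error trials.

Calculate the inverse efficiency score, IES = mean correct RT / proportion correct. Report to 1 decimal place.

Correct trials (n=11): 967, 1055, 1032, 986, 1086, 1056, 1065, 692, 859, 1082, 922
Mean correct RT = 10802/11 = 982.0000 ms
Proportion correct = 11/13
IES = 982.0000 / (11/13) = 1160.545 ms

1160.5 ms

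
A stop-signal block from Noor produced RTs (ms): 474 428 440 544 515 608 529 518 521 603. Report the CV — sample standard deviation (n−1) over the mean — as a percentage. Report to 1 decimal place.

n = 10, Σ = 5180, M = 518.0000
Σ(x−M)² = 32260.000; s = √(32260.000/9) = 59.8702
CV = 59.8702 / 518.0000 = 0.11558 = 11.558%

11.6%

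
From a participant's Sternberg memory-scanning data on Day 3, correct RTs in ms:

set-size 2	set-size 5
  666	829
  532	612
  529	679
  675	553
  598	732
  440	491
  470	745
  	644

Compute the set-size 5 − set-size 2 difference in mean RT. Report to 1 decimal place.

102.1 ms

M(set-size 2) = 3910/7 = 558.571
M(set-size 5) = 5285/8 = 660.625
Difference = 660.625 − 558.571 = 102.054 ms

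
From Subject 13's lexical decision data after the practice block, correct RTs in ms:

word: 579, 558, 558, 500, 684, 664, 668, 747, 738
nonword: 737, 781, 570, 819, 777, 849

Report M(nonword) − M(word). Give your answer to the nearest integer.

123 ms

M(word) = 5696/9 = 632.889
M(nonword) = 4533/6 = 755.500
Difference = 755.500 − 632.889 = 122.611 ms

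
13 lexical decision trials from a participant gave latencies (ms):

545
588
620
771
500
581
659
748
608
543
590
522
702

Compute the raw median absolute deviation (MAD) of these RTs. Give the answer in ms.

47 ms

Sorted: 500, 522, 543, 545, 581, 588, 590, 608, 620, 659, 702, 748, 771 → median = 590
|x − 590|: 45, 2, 30, 181, 90, 9, 69, 158, 18, 47, 0, 68, 112
Sorted deviations: 0, 2, 9, 18, 30, 45, 47, 68, 69, 90, 112, 158, 181 → MAD = 47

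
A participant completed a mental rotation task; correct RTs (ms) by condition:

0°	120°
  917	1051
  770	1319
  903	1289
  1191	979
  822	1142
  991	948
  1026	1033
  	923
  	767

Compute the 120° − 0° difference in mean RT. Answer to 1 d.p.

104.4 ms

M(0°) = 6620/7 = 945.714
M(120°) = 9451/9 = 1050.111
Difference = 1050.111 − 945.714 = 104.397 ms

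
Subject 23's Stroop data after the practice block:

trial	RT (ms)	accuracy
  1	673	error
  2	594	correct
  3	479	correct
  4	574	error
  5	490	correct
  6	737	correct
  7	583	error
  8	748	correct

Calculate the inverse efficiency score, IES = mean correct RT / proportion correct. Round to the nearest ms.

Correct trials (n=5): 594, 479, 490, 737, 748
Mean correct RT = 3048/5 = 609.6000 ms
Proportion correct = 5/8
IES = 609.6000 / (5/8) = 975.360 ms

975 ms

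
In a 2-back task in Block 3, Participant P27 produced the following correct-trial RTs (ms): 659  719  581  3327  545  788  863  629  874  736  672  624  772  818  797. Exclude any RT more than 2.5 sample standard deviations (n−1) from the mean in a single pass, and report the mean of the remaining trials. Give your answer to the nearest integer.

n = 15, ΣRT = 13404, M = 893.600
Σ(x−M)² = 6485145.60; s = √(6485145.60/14) = 680.606
Cutoffs: 893.600 ± 2.5·680.606 → [-807.9, 2595.1]
Outside: 3327 → excluded.
Retained (n=14): Σ = 10077, mean = 10077/14 = 719.786

720 ms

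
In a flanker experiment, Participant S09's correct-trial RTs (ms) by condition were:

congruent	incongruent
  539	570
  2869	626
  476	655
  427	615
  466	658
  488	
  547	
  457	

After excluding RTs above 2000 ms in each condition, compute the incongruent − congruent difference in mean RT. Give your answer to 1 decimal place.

congruent: exclude 2869
M(congruent) = 3400/7 = 485.714
M(incongruent) = 3124/5 = 624.800
Difference = 624.800 − 485.714 = 139.086 ms

139.1 ms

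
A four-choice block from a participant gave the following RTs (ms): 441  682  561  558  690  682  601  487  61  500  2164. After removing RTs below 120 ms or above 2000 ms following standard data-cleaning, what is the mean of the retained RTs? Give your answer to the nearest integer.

Excluded: 61, 2164
Retained (n=9): Σ = 5202
Mean = 5202/9 = 578.0000

578 ms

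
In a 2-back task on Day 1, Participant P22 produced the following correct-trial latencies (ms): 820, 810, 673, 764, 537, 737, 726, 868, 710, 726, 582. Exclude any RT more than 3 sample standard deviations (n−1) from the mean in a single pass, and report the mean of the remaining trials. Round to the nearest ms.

723 ms

n = 11, ΣRT = 7953, M = 723.000
Σ(x−M)² = 97044.00; s = √(97044.00/10) = 98.511
Cutoffs: 723.000 ± 3·98.511 → [427.5, 1018.5]
No RTs fall outside the cutoffs; all 11 retained. Mean = 7953/11 = 723.000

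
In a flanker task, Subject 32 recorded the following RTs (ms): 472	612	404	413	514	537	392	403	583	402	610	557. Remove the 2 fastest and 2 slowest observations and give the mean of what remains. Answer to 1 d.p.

Sorted: 392, 402, 403, 404, 413, 472, 514, 537, 557, 583, 610, 612
Drop lowest 2 (392, 402) and highest 2 (610, 612)
Remaining (n=8): Σ = 3883, mean = 3883/8 = 485.375

485.4 ms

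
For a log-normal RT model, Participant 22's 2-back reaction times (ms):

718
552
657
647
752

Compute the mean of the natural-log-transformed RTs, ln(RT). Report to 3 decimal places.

ln(RT): 6.5765, 6.3135, 6.4877, 6.4723, 6.6227
Σ ln(RT) = 32.4728
Mean = 32.4728/5 = 6.49456

6.495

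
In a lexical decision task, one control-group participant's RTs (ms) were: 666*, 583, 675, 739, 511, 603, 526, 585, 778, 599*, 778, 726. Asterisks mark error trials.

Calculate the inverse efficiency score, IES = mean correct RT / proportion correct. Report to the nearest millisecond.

780 ms

Correct trials (n=10): 583, 675, 739, 511, 603, 526, 585, 778, 778, 726
Mean correct RT = 6504/10 = 650.4000 ms
Proportion correct = 10/12
IES = 650.4000 / (10/12) = 780.480 ms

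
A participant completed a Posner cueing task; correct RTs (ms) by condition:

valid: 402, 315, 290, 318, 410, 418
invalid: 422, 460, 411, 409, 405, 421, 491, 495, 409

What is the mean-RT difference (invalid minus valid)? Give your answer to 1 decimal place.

77.1 ms

M(valid) = 2153/6 = 358.833
M(invalid) = 3923/9 = 435.889
Difference = 435.889 − 358.833 = 77.056 ms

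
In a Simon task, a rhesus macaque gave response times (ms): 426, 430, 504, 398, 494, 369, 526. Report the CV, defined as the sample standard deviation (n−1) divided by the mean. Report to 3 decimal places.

n = 7, Σ = 3147, M = 449.5714
Σ(x−M)² = 20867.714; s = √(20867.714/6) = 58.9742
CV = 58.9742 / 449.5714 = 0.13118

0.131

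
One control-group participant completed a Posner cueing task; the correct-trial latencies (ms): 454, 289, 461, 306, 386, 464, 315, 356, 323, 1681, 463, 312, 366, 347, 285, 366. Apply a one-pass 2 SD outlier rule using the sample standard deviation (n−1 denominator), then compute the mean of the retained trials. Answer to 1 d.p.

366.2 ms

n = 16, ΣRT = 7174, M = 448.375
Σ(x−M)² = 1680753.75; s = √(1680753.75/15) = 334.739
Cutoffs: 448.375 ± 2·334.739 → [-221.1, 1117.9]
Outside: 1681 → excluded.
Retained (n=15): Σ = 5493, mean = 5493/15 = 366.200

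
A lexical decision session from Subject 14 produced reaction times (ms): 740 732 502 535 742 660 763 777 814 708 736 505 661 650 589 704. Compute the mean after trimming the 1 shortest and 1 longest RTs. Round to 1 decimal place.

678.7 ms

Sorted: 502, 505, 535, 589, 650, 660, 661, 704, 708, 732, 736, 740, 742, 763, 777, 814
Drop lowest 1 (502) and highest 1 (814)
Remaining (n=14): Σ = 9502, mean = 9502/14 = 678.714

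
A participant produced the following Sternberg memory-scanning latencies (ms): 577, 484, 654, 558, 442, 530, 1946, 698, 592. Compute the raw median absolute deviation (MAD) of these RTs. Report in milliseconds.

77 ms

Sorted: 442, 484, 530, 558, 577, 592, 654, 698, 1946 → median = 577
|x − 577|: 0, 93, 77, 19, 135, 47, 1369, 121, 15
Sorted deviations: 0, 15, 19, 47, 77, 93, 121, 135, 1369 → MAD = 77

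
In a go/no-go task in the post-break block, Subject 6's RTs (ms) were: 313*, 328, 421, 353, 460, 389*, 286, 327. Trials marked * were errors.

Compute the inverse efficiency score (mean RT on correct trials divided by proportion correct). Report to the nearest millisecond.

483 ms

Correct trials (n=6): 328, 421, 353, 460, 286, 327
Mean correct RT = 2175/6 = 362.5000 ms
Proportion correct = 6/8
IES = 362.5000 / (6/8) = 483.333 ms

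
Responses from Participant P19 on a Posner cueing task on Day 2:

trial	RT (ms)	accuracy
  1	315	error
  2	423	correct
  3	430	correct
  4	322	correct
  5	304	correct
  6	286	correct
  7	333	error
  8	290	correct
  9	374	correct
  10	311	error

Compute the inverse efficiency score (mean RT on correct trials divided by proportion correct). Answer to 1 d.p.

Correct trials (n=7): 423, 430, 322, 304, 286, 290, 374
Mean correct RT = 2429/7 = 347.0000 ms
Proportion correct = 7/10
IES = 347.0000 / (7/10) = 495.714 ms

495.7 ms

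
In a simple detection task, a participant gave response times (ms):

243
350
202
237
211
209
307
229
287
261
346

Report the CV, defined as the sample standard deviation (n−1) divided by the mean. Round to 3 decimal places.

n = 11, Σ = 2882, M = 262.0000
Σ(x−M)² = 28536.000; s = √(28536.000/10) = 53.4191
CV = 53.4191 / 262.0000 = 0.20389

0.204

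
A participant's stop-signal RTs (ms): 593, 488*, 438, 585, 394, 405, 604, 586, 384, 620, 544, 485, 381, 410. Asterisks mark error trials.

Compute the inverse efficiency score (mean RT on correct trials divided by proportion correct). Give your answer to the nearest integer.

Correct trials (n=13): 593, 438, 585, 394, 405, 604, 586, 384, 620, 544, 485, 381, 410
Mean correct RT = 6429/13 = 494.5385 ms
Proportion correct = 13/14
IES = 494.5385 / (13/14) = 532.580 ms

533 ms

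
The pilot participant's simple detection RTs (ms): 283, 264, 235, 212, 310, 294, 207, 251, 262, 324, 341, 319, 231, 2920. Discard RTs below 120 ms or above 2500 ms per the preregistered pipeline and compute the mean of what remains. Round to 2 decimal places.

271.77 ms

Excluded: 2920
Retained (n=13): Σ = 3533
Mean = 3533/13 = 271.7692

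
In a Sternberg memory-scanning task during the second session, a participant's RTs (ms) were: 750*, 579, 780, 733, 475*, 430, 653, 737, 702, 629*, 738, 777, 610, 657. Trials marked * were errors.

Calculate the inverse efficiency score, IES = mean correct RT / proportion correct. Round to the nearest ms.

856 ms

Correct trials (n=11): 579, 780, 733, 430, 653, 737, 702, 738, 777, 610, 657
Mean correct RT = 7396/11 = 672.3636 ms
Proportion correct = 11/14
IES = 672.3636 / (11/14) = 855.736 ms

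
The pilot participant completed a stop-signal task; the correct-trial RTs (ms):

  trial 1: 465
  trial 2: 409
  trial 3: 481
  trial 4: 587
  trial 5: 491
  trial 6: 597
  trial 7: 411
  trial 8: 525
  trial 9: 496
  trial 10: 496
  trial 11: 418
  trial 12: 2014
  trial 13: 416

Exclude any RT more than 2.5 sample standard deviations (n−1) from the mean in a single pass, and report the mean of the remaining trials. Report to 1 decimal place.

482.7 ms

n = 13, ΣRT = 7806, M = 600.462
Σ(x−M)² = 2210277.23; s = √(2210277.23/12) = 429.173
Cutoffs: 600.462 ± 2.5·429.173 → [-472.5, 1673.4]
Outside: 2014 → excluded.
Retained (n=12): Σ = 5792, mean = 5792/12 = 482.667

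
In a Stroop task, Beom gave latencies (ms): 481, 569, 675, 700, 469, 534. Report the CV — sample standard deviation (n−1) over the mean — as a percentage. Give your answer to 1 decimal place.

17.0%

n = 6, Σ = 3428, M = 571.3333
Σ(x−M)² = 47333.333; s = √(47333.333/5) = 97.2968
CV = 97.2968 / 571.3333 = 0.17030 = 17.030%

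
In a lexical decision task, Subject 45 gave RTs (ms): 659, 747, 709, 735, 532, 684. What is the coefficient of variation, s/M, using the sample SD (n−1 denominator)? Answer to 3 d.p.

n = 6, Σ = 4066, M = 677.6667
Σ(x−M)² = 30683.333; s = √(30683.333/5) = 78.3369
CV = 78.3369 / 677.6667 = 0.11560

0.116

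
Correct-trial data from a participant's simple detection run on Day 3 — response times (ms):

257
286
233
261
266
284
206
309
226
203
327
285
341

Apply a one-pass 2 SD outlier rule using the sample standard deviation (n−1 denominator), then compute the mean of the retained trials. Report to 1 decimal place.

n = 13, ΣRT = 3484, M = 268.000
Σ(x−M)² = 22592.00; s = √(22592.00/12) = 43.390
Cutoffs: 268.000 ± 2·43.390 → [181.2, 354.8]
No RTs fall outside the cutoffs; all 13 retained. Mean = 3484/13 = 268.000

268.0 ms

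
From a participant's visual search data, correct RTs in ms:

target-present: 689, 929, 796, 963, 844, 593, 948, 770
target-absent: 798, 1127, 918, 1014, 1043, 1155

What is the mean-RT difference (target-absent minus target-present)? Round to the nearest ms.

193 ms

M(target-present) = 6532/8 = 816.500
M(target-absent) = 6055/6 = 1009.167
Difference = 1009.167 − 816.500 = 192.667 ms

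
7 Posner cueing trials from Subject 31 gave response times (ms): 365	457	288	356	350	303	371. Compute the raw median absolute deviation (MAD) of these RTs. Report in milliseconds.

Sorted: 288, 303, 350, 356, 365, 371, 457 → median = 356
|x − 356|: 9, 101, 68, 0, 6, 53, 15
Sorted deviations: 0, 6, 9, 15, 53, 68, 101 → MAD = 15

15 ms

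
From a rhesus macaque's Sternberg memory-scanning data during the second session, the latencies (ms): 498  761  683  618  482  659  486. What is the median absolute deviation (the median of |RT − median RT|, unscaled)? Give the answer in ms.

Sorted: 482, 486, 498, 618, 659, 683, 761 → median = 618
|x − 618|: 120, 143, 65, 0, 136, 41, 132
Sorted deviations: 0, 41, 65, 120, 132, 136, 143 → MAD = 120

120 ms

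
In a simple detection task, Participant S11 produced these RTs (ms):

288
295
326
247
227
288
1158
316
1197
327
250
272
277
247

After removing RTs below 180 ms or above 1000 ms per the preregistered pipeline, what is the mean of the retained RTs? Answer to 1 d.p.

280.0 ms

Excluded: 1158, 1197
Retained (n=12): Σ = 3360
Mean = 3360/12 = 280.0000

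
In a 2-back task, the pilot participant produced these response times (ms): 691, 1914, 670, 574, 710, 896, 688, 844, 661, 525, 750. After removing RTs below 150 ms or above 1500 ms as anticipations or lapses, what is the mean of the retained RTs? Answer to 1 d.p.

Excluded: 1914
Retained (n=10): Σ = 7009
Mean = 7009/10 = 700.9000

700.9 ms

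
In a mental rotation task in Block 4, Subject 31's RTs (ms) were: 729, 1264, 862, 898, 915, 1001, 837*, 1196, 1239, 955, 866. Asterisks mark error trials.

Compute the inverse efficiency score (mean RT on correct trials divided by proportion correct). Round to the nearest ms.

1092 ms

Correct trials (n=10): 729, 1264, 862, 898, 915, 1001, 1196, 1239, 955, 866
Mean correct RT = 9925/10 = 992.5000 ms
Proportion correct = 10/11
IES = 992.5000 / (10/11) = 1091.750 ms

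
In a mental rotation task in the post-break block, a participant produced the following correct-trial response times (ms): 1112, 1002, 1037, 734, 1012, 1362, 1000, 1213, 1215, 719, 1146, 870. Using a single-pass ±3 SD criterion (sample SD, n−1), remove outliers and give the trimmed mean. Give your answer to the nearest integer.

1035 ms

n = 12, ΣRT = 12422, M = 1035.167
Σ(x−M)² = 409791.67; s = √(409791.67/11) = 193.012
Cutoffs: 1035.167 ± 3·193.012 → [456.1, 1614.2]
No RTs fall outside the cutoffs; all 12 retained. Mean = 12422/12 = 1035.167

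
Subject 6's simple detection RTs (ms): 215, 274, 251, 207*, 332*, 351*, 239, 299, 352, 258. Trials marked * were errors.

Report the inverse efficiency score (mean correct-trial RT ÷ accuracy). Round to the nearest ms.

385 ms

Correct trials (n=7): 215, 274, 251, 239, 299, 352, 258
Mean correct RT = 1888/7 = 269.7143 ms
Proportion correct = 7/10
IES = 269.7143 / (7/10) = 385.306 ms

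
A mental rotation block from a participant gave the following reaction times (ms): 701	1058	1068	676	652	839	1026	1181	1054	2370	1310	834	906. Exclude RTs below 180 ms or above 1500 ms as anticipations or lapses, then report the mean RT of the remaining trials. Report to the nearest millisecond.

Excluded: 2370
Retained (n=12): Σ = 11305
Mean = 11305/12 = 942.0833

942 ms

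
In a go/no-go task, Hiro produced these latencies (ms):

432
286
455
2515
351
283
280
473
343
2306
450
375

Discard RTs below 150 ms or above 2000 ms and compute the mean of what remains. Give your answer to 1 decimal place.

372.8 ms

Excluded: 2306, 2515
Retained (n=10): Σ = 3728
Mean = 3728/10 = 372.8000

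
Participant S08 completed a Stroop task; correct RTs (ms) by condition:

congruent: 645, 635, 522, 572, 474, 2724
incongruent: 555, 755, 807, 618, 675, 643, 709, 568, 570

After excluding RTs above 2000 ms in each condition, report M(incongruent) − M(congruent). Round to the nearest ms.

congruent: exclude 2724
M(congruent) = 2848/5 = 569.600
M(incongruent) = 5900/9 = 655.556
Difference = 655.556 − 569.600 = 85.956 ms

86 ms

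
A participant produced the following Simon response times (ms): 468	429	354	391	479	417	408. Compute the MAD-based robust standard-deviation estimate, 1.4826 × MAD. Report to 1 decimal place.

38.5 ms

Sorted: 354, 391, 408, 417, 429, 468, 479 → median = 417
|x − 417| sorted: 0, 9, 12, 26, 51, 62, 63 → MAD = 26
Robust SD ≈ 1.4826 × 26 = 38.548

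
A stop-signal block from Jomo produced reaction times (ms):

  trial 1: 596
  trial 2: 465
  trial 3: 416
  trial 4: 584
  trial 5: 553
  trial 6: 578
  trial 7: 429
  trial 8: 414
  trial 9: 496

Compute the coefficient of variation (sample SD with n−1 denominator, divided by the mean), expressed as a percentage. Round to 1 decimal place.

n = 9, Σ = 4531, M = 503.4444
Σ(x−M)² = 45792.222; s = √(45792.222/8) = 75.6573
CV = 75.6573 / 503.4444 = 0.15028 = 15.028%

15.0%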